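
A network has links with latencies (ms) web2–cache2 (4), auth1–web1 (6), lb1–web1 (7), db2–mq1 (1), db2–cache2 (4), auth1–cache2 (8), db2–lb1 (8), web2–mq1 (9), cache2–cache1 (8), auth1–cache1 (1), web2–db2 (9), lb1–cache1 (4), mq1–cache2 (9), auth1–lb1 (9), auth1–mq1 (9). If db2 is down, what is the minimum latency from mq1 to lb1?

14

Checking several routes:
mq1→cache2→cache1→lb1: 9 + 8 + 4 = 21
mq1→web2→cache2→cache1→lb1: 9 + 4 + 8 + 4 = 25
mq1→cache2→auth1→cache1→lb1: 9 + 8 + 1 + 4 = 22
mq1→auth1→web1→lb1: 9 + 6 + 7 = 22
mq1→auth1→cache1→lb1: 9 + 1 + 4 = 14
mq1→auth1→lb1: 9 + 9 = 18
Shortest: 14 ms.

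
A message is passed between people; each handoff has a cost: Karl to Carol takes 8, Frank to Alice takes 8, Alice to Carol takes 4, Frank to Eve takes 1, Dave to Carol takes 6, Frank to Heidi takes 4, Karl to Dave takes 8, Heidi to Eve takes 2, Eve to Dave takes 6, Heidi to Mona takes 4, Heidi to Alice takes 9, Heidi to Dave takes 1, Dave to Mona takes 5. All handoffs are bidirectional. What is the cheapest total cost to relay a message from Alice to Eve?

9

A few of the Alice→Eve routes:
Alice→Heidi→Eve: 9 + 2 = 11
Alice→Frank→Eve: 8 + 1 = 9
Alice→Frank→Heidi→Eve: 8 + 4 + 2 = 14
Alice→Carol→Dave→Heidi→Eve: 4 + 6 + 1 + 2 = 13
Best route has total 9.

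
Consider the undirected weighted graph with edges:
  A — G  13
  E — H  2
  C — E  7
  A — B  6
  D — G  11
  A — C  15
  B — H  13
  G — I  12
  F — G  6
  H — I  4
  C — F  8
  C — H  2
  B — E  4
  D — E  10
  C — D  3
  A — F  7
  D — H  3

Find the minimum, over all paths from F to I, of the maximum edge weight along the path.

7

Comparing a few candidate routes:
F -> A -> B -> E -> H -> I: max(7, 6, 4, 2, 4) = 7
F -> C -> E -> H -> I: max(8, 7, 2, 4) = 8
F -> A -> B -> E -> C -> D -> H -> I: max(7, 6, 4, 7, 3, 3, 4) = 7
F -> A -> B -> E -> C -> H -> I: max(7, 6, 4, 7, 2, 4) = 7
F -> C -> D -> H -> I: max(8, 3, 3, 4) = 8
F -> C -> H -> I: max(8, 2, 4) = 8
The minimum achievable maximum is 7.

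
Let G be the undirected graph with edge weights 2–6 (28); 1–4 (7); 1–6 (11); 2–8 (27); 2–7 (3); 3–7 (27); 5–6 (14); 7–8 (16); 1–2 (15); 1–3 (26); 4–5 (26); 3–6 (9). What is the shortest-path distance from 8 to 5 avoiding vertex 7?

Checking several routes:
8→2→6→5: 27 + 28 + 14 = 69
8→2→1→4→5: 27 + 15 + 7 + 26 = 75
8→2→1→6→5: 27 + 15 + 11 + 14 = 67
Best route has total 67.

67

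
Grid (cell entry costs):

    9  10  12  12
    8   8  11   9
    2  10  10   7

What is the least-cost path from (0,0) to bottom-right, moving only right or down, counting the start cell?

46

Cheapest: r0c0 → r1c0 → r2c0 → r2c1 → r2c2 → r2c3
  9 + 8 + 2 + 10 + 10 + 7 = 46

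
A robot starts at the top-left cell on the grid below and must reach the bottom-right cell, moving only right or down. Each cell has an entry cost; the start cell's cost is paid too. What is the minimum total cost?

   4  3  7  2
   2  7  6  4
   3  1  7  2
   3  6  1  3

Best path: r0c0→r1c0→r2c0→r2c1→r3c1→r3c2→r3c3
Cost: 4 + 2 + 3 + 1 + 6 + 1 + 3 = 20
(Top row then right column would cost 25.)

20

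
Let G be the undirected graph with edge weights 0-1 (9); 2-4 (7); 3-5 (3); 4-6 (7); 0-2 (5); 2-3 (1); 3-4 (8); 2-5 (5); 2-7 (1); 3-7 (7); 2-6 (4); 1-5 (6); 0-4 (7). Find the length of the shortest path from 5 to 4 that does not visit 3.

12

A few of the 5→4 routes:
5→1→0→4: 6 + 9 + 7 = 22
5→2→6→4: 5 + 4 + 7 = 16
5→2→4: 5 + 7 = 12
5→2→0→4: 5 + 5 + 7 = 17
Best route has total 12.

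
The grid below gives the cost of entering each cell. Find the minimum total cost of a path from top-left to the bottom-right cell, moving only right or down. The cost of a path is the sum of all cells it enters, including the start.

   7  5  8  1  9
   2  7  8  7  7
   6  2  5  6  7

Path [0,0]→[1,0]→[2,0]→[2,1]→[2,2]→[2,3]→[2,4]: 7 + 2 + 6 + 2 + 5 + 6 + 7 = 35.
(Top row then right column would cost 44.)

35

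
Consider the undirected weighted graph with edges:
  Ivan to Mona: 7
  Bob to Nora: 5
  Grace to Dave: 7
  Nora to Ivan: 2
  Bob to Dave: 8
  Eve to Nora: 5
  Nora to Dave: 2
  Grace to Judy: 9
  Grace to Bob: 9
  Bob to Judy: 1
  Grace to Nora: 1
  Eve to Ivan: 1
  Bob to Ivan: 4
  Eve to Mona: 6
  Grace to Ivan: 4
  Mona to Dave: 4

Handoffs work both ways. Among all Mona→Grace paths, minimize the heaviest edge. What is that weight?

4

A few of the Mona→Grace routes:
Mona -> Dave -> Nora -> Eve -> Ivan -> Grace: max(4, 2, 5, 1, 4) = 5
Mona -> Dave -> Nora -> Grace: max(4, 2, 1) = 4
Mona -> Dave -> Nora -> Bob -> Ivan -> Grace: max(4, 2, 5, 4, 4) = 5
Mona -> Dave -> Nora -> Ivan -> Grace: max(4, 2, 2, 4) = 4
The minimum achievable maximum is 4.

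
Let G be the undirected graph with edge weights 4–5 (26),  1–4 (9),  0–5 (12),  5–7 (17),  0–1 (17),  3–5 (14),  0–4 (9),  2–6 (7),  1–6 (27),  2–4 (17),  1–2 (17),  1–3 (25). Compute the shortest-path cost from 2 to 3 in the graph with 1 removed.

Paths from 2 to 3 avoiding 1:
2 - 4 - 5 - 3: 17 + 26 + 14 = 57
2 - 4 - 0 - 5 - 3: 17 + 9 + 12 + 14 = 52
Best route has total 52.

52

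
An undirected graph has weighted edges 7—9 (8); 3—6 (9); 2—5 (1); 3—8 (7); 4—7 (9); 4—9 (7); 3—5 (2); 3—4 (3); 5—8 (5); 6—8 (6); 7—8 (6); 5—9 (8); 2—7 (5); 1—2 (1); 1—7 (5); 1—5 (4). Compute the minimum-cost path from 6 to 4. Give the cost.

Checking several routes:
6 - 3 - 4: 9 + 3 = 12
6 - 8 - 3 - 4: 6 + 7 + 3 = 16
6 - 8 - 5 - 3 - 4: 6 + 5 + 2 + 3 = 16
Shortest: 12.

12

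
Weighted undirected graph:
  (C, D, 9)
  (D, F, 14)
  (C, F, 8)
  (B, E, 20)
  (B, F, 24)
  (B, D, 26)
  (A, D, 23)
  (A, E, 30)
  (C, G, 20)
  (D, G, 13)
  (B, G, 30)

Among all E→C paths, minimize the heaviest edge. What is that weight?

24

Some routes from E to C:
E - B - F - C: max(20, 24, 8) = 24
E - B - F - D - C: max(20, 24, 14, 9) = 24
E - B - D - G - C: max(20, 26, 13, 20) = 26
E - B - F - D - G - C: max(20, 24, 14, 13, 20) = 24
E - B - D - F - C: max(20, 26, 14, 8) = 26
E - B - D - C: max(20, 26, 9) = 26
Best route has worst link 24.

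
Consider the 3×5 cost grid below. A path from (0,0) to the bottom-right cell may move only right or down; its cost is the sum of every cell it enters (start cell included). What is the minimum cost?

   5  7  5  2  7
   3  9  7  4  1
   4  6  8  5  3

Take (0,0) (0,1) (0,2) (0,3) (1,3) (1,4) (2,4) for a total of 5 + 7 + 5 + 2 + 4 + 1 + 3 = 27.
For comparison, the top-then-right route costs 30.

27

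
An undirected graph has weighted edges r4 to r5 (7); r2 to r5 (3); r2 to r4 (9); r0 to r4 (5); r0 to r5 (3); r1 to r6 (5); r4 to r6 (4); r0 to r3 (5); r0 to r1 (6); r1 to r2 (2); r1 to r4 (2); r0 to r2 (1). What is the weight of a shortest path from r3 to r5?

Checking several routes:
r3→r0→r4→r1→r2→r5: 5 + 5 + 2 + 2 + 3 = 17
r3→r0→r4→r5: 5 + 5 + 7 = 17
r3→r0→r2→r5: 5 + 1 + 3 = 9
r3→r0→r5: 5 + 3 = 8
r3→r0→r1→r2→r5: 5 + 6 + 2 + 3 = 16
Shortest: 8.

8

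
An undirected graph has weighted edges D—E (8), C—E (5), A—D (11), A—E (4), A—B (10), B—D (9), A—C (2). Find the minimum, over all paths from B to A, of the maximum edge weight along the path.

A few of the B→A routes:
B → D → E → A: max(9, 8, 4) = 9
B → D → E → C → A: max(9, 8, 5, 2) = 9
B → A: max(10) = 10
Smallest bottleneck: 9.

9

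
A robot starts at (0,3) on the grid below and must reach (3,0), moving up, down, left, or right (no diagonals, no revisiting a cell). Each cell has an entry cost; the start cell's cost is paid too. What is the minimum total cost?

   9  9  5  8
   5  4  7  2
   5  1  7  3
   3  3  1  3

23

One optimal route is (0,3)→(1,3)→(2,3)→(3,3)→(3,2)→(3,1)→(3,0).
Its cost is 8 + 2 + 3 + 3 + 1 + 3 + 3 = 23.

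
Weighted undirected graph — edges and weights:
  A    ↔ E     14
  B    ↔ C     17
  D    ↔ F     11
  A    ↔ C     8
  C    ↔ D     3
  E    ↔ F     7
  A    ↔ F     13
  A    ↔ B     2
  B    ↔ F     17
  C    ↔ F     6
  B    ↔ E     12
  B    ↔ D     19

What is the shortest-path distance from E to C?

13

A few of the E→C routes:
E → F → C: 7 + 6 = 13
E → A → C: 14 + 8 = 22
E → B → A → C: 12 + 2 + 8 = 22
E → F → D → C: 7 + 11 + 3 = 21
The minimum is 13.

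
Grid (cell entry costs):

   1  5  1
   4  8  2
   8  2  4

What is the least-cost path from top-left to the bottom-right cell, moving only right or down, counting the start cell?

13

Take [0,0] [0,1] [0,2] [1,2] [2,2] for a total of 1 + 5 + 1 + 2 + 4 = 13.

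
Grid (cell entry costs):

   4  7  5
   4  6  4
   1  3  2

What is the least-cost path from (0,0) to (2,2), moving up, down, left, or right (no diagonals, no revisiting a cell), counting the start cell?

One optimal route is [0,0] → [1,0] → [2,0] → [2,1] → [2,2].
Its cost is 4 + 4 + 1 + 3 + 2 = 14.

14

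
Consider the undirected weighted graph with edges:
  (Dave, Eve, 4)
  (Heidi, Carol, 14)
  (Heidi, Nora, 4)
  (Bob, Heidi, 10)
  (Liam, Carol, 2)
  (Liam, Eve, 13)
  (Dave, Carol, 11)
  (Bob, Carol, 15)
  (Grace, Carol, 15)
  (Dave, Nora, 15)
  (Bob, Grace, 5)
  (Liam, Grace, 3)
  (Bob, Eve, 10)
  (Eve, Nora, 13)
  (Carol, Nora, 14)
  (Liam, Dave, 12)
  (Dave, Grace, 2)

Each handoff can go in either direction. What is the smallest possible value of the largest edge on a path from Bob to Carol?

Checking several routes:
Bob - Grace - Liam - Carol: max(5, 3, 2) = 5
Bob - Grace - Liam - Dave - Carol: max(5, 3, 12, 11) = 12
Bob - Grace - Dave - Liam - Carol: max(5, 2, 12, 2) = 12
Bob - Eve - Dave - Grace - Liam - Carol: max(10, 4, 2, 3, 2) = 10
Bob - Eve - Dave - Carol: max(10, 4, 11) = 11
Bob - Grace - Dave - Carol: max(5, 2, 11) = 11
The minimum achievable maximum is 5.

5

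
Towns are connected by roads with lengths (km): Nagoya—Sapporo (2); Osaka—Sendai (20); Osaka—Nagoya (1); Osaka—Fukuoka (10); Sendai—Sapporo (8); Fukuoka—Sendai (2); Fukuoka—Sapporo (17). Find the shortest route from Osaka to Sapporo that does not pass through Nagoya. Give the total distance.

Candidate routes:
Osaka - Fukuoka - Sendai - Sapporo: 10 + 2 + 8 = 20
Osaka - Sendai - Fukuoka - Sapporo: 20 + 2 + 17 = 39
Osaka - Sendai - Sapporo: 20 + 8 = 28
Osaka - Fukuoka - Sapporo: 10 + 17 = 27
The minimum is 20 km.

20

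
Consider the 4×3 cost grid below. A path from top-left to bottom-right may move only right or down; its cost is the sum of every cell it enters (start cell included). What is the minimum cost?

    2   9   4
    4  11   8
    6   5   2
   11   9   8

Cheapest: (0,0) (1,0) (2,0) (2,1) (2,2) (3,2)
  2 + 4 + 6 + 5 + 2 + 8 = 27
(Top row then right column would cost 33.)

27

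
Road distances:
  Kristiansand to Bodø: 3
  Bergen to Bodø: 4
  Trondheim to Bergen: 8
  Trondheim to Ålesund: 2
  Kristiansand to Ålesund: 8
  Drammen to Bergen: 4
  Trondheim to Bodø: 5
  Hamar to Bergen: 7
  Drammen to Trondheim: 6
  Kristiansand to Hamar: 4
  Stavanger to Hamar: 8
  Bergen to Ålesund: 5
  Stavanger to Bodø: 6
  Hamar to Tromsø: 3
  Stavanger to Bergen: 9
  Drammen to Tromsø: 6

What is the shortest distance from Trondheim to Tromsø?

Some routes from Trondheim to Tromsø:
Trondheim→Ålesund→Kristiansand→Hamar→Tromsø: 2 + 8 + 4 + 3 = 17
Trondheim→Ålesund→Bergen→Drammen→Tromsø: 2 + 5 + 4 + 6 = 17
Trondheim→Bodø→Kristiansand→Hamar→Tromsø: 5 + 3 + 4 + 3 = 15
Trondheim→Drammen→Tromsø: 6 + 6 = 12
Trondheim→Ålesund→Bergen→Hamar→Tromsø: 2 + 5 + 7 + 3 = 17
Best route has total 12.

12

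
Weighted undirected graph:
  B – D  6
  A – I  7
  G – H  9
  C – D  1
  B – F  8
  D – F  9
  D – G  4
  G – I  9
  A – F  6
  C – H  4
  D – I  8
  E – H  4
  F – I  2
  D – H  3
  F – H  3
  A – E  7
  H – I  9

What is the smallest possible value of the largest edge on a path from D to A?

6

A few of the D→A routes:
D - C - H - F - A: max(1, 4, 3, 6) = 6
D - C - H - E - A: max(1, 4, 4, 7) = 7
D - C - H - F - I - A: max(1, 4, 3, 2, 7) = 7
D - H - F - A: max(3, 3, 6) = 6
Smallest bottleneck: 6.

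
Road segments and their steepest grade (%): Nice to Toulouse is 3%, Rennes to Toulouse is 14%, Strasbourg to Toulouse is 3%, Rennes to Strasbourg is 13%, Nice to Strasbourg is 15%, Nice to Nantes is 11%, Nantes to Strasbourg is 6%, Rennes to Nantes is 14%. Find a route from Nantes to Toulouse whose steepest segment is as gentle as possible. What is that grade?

6

Comparing a few candidate routes:
Nantes-Strasbourg-Rennes-Toulouse: max(6, 13, 14) = 14
Nantes-Nice-Toulouse: max(11, 3) = 11
Nantes-Strasbourg-Toulouse: max(6, 3) = 6
Best route has worst link 6%.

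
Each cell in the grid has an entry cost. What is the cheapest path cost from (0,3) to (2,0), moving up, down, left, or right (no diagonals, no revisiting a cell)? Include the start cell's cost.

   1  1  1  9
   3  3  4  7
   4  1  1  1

Path [0,3] [0,2] [0,1] [0,0] [1,0] [2,0]: 9 + 1 + 1 + 1 + 3 + 4 = 19.

19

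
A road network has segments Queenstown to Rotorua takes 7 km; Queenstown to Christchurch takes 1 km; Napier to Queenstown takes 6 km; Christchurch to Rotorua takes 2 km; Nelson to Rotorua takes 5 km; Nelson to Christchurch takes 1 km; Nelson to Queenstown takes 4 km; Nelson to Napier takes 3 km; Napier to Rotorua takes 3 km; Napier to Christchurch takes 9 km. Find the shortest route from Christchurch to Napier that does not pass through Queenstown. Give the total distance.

4

Paths from Christchurch to Napier avoiding Queenstown:
Christchurch→Rotorua→Nelson→Napier: 2 + 5 + 3 = 10
Christchurch→Nelson→Napier: 1 + 3 = 4
Christchurch→Napier: 9
Christchurch→Rotorua→Napier: 2 + 3 = 5
Christchurch→Nelson→Rotorua→Napier: 1 + 5 + 3 = 9
Best route has total 4 km.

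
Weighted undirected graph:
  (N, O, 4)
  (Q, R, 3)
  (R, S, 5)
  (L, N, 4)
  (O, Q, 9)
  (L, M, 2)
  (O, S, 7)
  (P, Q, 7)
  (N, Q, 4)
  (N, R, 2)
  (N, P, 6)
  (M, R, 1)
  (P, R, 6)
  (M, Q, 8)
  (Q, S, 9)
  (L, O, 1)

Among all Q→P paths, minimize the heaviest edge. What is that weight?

6

Checking several routes:
Q→R→M→L→O→N→P: max(3, 1, 2, 1, 4, 6) = 6
Q→R→N→P: max(3, 2, 6) = 6
Q→N→P: max(4, 6) = 6
Q→R→P: max(3, 6) = 6
Q→R→M→L→N→P: max(3, 1, 2, 4, 6) = 6
Q→N→O→L→M→R→P: max(4, 4, 1, 2, 1, 6) = 6
Smallest bottleneck: 6.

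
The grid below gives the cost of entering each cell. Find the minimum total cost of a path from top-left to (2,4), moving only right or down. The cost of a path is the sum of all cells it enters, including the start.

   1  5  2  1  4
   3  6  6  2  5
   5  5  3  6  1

One optimal route is [0,0] → [0,1] → [0,2] → [0,3] → [1,3] → [1,4] → [2,4].
Its cost is 1 + 5 + 2 + 1 + 2 + 5 + 1 = 17.

17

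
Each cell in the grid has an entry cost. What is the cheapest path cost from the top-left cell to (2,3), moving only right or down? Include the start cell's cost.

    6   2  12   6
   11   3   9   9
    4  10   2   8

30

Best path: [0,0] → [0,1] → [1,1] → [1,2] → [2,2] → [2,3]
Cost: 6 + 2 + 3 + 9 + 2 + 8 = 30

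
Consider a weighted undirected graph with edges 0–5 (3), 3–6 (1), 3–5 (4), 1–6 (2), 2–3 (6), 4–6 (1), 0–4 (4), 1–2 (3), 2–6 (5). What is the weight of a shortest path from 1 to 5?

Checking several routes:
1 -> 6 -> 4 -> 0 -> 5: 2 + 1 + 4 + 3 = 10
1 -> 2 -> 3 -> 5: 3 + 6 + 4 = 13
1 -> 2 -> 6 -> 3 -> 5: 3 + 5 + 1 + 4 = 13
1 -> 6 -> 3 -> 5: 2 + 1 + 4 = 7
Best route has total 7.

7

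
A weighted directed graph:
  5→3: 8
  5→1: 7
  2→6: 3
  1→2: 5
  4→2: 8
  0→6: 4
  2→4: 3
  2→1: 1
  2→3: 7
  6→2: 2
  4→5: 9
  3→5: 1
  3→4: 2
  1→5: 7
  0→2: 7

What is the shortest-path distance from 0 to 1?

7

Some routes from 0 to 1:
0→6→2→1: 4 + 2 + 1 = 7
0→6→2→4→5→1: 4 + 2 + 3 + 9 + 7 = 25
0→6→2→3→5→1: 4 + 2 + 7 + 1 + 7 = 21
0→2→3→5→1: 7 + 7 + 1 + 7 = 22
0→2→1: 7 + 1 = 8
0→2→4→5→1: 7 + 3 + 9 + 7 = 26
Best route has total 7.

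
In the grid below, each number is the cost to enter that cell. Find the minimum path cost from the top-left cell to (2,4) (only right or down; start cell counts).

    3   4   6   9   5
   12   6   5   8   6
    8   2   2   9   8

One optimal route is [0,0] -> [0,1] -> [1,1] -> [2,1] -> [2,2] -> [2,3] -> [2,4].
Its cost is 3 + 4 + 6 + 2 + 2 + 9 + 8 = 34.

34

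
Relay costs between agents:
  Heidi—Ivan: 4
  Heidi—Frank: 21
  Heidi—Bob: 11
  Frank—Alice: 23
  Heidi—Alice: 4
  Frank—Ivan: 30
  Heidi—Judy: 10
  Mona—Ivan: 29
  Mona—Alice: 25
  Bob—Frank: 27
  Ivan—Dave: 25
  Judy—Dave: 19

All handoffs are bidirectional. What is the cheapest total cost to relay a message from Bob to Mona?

Some routes from Bob to Mona:
Bob -> Heidi -> Ivan -> Mona: 11 + 4 + 29 = 44
Bob -> Heidi -> Alice -> Mona: 11 + 4 + 25 = 40
Bob -> Frank -> Alice -> Mona: 27 + 23 + 25 = 75
The minimum is 40.

40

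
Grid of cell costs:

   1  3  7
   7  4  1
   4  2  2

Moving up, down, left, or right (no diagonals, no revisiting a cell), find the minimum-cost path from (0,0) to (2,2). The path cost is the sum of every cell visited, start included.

Take [0,0] [0,1] [1,1] [1,2] [2,2] for a total of 1 + 3 + 4 + 1 + 2 = 11.

11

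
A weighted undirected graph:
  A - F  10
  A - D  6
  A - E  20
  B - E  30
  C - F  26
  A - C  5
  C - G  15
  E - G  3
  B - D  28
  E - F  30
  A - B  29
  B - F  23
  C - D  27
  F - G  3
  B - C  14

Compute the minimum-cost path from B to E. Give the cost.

29

Checking several routes:
B - E: 30
B - C - A - E: 14 + 5 + 20 = 39
B - C - G - E: 14 + 15 + 3 = 32
B - A - F - G - E: 29 + 10 + 3 + 3 = 45
B - F - G - E: 23 + 3 + 3 = 29
B - C - A - F - G - E: 14 + 5 + 10 + 3 + 3 = 35
Shortest: 29.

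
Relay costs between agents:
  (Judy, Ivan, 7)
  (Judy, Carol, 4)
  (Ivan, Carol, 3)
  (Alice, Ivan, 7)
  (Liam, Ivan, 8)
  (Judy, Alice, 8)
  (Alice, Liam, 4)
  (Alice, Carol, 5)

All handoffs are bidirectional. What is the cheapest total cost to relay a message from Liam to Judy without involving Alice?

15

Paths from Liam to Judy avoiding Alice:
Liam → Ivan → Carol → Judy: 8 + 3 + 4 = 15
Liam → Ivan → Judy: 8 + 7 = 15
The minimum is 15.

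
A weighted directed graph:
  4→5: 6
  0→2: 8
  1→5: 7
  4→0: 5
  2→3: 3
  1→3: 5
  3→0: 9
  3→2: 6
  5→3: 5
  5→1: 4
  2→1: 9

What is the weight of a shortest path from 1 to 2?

11

Routes from 1 to 2:
1→5→3→2: 7 + 5 + 6 = 18
1→5→3→0→2: 7 + 5 + 9 + 8 = 29
1→3→0→2: 5 + 9 + 8 = 22
1→3→2: 5 + 6 = 11
The minimum is 11.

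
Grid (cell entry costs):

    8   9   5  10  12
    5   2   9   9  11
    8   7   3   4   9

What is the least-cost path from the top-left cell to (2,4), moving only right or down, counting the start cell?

Path r0c0 -> r1c0 -> r1c1 -> r2c1 -> r2c2 -> r2c3 -> r2c4: 8 + 5 + 2 + 7 + 3 + 4 + 9 = 38.
For comparison, the top-then-right route costs 64.

38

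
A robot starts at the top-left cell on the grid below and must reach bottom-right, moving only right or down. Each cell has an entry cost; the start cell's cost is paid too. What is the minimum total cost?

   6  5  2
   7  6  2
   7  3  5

Best path: [0,0] -> [0,1] -> [0,2] -> [1,2] -> [2,2]
Cost: 6 + 5 + 2 + 2 + 5 = 20

20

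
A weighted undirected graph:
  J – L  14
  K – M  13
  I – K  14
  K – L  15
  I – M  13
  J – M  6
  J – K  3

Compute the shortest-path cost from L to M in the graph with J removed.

Candidate routes:
L -> K -> I -> M: 15 + 14 + 13 = 42
L -> K -> M: 15 + 13 = 28
Shortest: 28.

28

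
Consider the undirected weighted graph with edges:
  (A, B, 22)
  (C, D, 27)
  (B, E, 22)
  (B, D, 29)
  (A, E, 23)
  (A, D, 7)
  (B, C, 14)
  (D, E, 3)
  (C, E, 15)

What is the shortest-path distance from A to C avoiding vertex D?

36

Paths from A to C avoiding D:
A→B→E→C: 22 + 22 + 15 = 59
A→B→C: 22 + 14 = 36
A→E→C: 23 + 15 = 38
A→E→B→C: 23 + 22 + 14 = 59
Best route has total 36.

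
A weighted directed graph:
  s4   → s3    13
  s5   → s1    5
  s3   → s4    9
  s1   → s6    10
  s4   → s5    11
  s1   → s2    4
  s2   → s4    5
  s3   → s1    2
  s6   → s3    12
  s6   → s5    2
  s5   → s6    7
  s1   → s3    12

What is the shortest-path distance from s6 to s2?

11

Candidate routes:
s6→s5→s1→s2: 2 + 5 + 4 = 11
s6→s3→s4→s5→s1→s2: 12 + 9 + 11 + 5 + 4 = 41
s6→s3→s1→s2: 12 + 2 + 4 = 18
The minimum is 11.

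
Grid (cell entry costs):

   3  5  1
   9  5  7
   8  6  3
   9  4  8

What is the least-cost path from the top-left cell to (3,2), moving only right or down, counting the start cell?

One optimal route is r0c0 r0c1 r0c2 r1c2 r2c2 r3c2.
Its cost is 3 + 5 + 1 + 7 + 3 + 8 = 27.

27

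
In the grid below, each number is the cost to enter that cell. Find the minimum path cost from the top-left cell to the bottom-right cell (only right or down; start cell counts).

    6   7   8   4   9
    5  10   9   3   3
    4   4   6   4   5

34

Cheapest: [0,0] → [1,0] → [2,0] → [2,1] → [2,2] → [2,3] → [2,4]
  6 + 5 + 4 + 4 + 6 + 4 + 5 = 34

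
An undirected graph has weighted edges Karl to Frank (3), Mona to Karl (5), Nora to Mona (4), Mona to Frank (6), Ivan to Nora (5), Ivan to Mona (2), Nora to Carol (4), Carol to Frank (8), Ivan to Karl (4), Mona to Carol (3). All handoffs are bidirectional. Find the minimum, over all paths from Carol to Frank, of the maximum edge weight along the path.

A few of the Carol→Frank routes:
Carol-Nora-Mona-Ivan-Karl-Frank: max(4, 4, 2, 4, 3) = 4
Carol-Mona-Ivan-Karl-Frank: max(3, 2, 4, 3) = 4
Carol-Nora-Ivan-Karl-Frank: max(4, 5, 4, 3) = 5
Smallest bottleneck: 4.

4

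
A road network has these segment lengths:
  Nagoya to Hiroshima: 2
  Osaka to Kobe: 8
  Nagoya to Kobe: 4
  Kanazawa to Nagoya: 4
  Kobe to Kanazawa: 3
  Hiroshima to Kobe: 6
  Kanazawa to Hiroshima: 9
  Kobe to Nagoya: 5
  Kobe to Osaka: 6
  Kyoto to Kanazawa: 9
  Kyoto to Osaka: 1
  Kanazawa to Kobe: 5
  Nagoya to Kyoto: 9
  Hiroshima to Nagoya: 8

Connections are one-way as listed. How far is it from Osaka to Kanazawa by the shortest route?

11

Paths from Osaka to Kanazawa:
Osaka-Kobe-Nagoya-Kyoto-Kanazawa: 8 + 5 + 9 + 9 = 31
Osaka-Kobe-Kanazawa: 8 + 3 = 11
Shortest: 11.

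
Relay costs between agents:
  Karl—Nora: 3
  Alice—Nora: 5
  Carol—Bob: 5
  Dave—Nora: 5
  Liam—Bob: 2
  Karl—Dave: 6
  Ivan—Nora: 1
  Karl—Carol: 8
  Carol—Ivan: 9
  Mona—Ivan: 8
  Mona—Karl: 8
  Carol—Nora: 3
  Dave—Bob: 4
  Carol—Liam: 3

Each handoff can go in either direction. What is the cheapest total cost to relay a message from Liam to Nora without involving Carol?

Paths from Liam to Nora avoiding Carol:
Liam -> Bob -> Dave -> Karl -> Mona -> Ivan -> Nora: 2 + 4 + 6 + 8 + 8 + 1 = 29
Liam -> Bob -> Dave -> Karl -> Nora: 2 + 4 + 6 + 3 = 15
Liam -> Bob -> Dave -> Nora: 2 + 4 + 5 = 11
Best route has total 11.

11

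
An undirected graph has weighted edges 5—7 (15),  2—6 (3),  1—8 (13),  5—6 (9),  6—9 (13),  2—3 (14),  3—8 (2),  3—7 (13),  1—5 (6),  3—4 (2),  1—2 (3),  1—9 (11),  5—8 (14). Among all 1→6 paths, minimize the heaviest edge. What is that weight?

Some routes from 1 to 6:
1 -> 2 -> 6: max(3, 3) = 3
1 -> 9 -> 6: max(11, 13) = 13
1 -> 8 -> 5 -> 6: max(13, 14, 9) = 14
1 -> 2 -> 3 -> 8 -> 5 -> 6: max(3, 14, 2, 14, 9) = 14
1 -> 8 -> 3 -> 2 -> 6: max(13, 2, 14, 3) = 14
1 -> 5 -> 6: max(6, 9) = 9
The minimum achievable maximum is 3.

3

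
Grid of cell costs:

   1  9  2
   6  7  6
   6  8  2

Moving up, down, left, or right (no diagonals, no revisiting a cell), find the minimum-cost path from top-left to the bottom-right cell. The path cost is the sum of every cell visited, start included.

Cheapest: r0c0 r0c1 r0c2 r1c2 r2c2
  1 + 9 + 2 + 6 + 2 = 20

20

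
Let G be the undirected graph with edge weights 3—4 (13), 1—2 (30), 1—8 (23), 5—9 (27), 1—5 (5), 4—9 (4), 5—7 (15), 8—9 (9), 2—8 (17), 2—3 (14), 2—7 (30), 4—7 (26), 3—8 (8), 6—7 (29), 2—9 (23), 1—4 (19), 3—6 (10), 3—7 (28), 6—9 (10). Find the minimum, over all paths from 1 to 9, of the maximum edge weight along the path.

Checking several routes:
1 - 4 - 3 - 6 - 9: max(19, 13, 10, 10) = 19
1 - 4 - 3 - 2 - 8 - 9: max(19, 13, 14, 17, 9) = 19
1 - 4 - 9: max(19, 4) = 19
1 - 4 - 3 - 8 - 9: max(19, 13, 8, 9) = 19
The minimum achievable maximum is 19.

19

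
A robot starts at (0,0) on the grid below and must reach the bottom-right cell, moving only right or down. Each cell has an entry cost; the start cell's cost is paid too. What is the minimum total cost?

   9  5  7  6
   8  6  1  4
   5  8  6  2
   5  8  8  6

33

Best path: (0,0) -> (0,1) -> (1,1) -> (1,2) -> (1,3) -> (2,3) -> (3,3)
Cost: 9 + 5 + 6 + 1 + 4 + 2 + 6 = 33
For comparison, the top-then-right route costs 39.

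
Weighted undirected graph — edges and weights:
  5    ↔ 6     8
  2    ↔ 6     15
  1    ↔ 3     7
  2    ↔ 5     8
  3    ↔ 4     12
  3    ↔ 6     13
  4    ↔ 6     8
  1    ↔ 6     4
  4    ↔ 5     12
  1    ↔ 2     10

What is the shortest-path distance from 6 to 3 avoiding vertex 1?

Candidate routes:
6→2→5→4→3: 15 + 8 + 12 + 12 = 47
6→4→3: 8 + 12 = 20
6→5→4→3: 8 + 12 + 12 = 32
6→3: 13
The minimum is 13.

13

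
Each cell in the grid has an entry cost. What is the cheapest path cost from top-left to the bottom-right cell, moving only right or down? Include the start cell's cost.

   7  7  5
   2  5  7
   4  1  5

19

Cheapest: [0,0] [1,0] [2,0] [2,1] [2,2]
  7 + 2 + 4 + 1 + 5 = 19
For comparison, the top-then-right route costs 31.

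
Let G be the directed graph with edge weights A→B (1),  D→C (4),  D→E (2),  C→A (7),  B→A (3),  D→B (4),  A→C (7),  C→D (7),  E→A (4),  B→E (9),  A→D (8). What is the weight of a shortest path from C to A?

Comparing a few candidate routes:
C→A: 7
C→D→E→A: 7 + 2 + 4 = 13
C→D→B→A: 7 + 4 + 3 = 14
Shortest: 7.

7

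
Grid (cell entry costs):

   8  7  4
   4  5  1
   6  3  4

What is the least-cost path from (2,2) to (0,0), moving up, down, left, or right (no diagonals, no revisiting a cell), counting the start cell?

22

Take (2,2) → (1,2) → (1,1) → (1,0) → (0,0) for a total of 4 + 1 + 5 + 4 + 8 = 22.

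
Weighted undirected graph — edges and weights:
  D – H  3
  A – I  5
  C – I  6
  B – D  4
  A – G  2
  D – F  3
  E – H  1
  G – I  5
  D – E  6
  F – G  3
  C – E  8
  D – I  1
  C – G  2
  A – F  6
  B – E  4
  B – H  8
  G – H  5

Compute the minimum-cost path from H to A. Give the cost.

7

Checking several routes:
H - G - A: 5 + 2 = 7
H - E - C - G - A: 1 + 8 + 2 + 2 = 13
H - D - F - G - A: 3 + 3 + 3 + 2 = 11
H - D - I - G - A: 3 + 1 + 5 + 2 = 11
H - D - F - A: 3 + 3 + 6 = 12
H - D - I - A: 3 + 1 + 5 = 9
Best route has total 7.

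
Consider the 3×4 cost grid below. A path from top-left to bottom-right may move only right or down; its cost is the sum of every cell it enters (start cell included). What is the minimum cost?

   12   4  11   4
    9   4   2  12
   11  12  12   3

Cheapest: [0,0]→[0,1]→[1,1]→[1,2]→[1,3]→[2,3]
  12 + 4 + 4 + 2 + 12 + 3 = 37
(Top row then right column would cost 46.)

37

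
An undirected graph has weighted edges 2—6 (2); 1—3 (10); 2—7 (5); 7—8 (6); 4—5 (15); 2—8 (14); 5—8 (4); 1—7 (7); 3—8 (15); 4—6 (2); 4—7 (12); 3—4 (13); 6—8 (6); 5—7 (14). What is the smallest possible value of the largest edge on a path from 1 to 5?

7

Comparing a few candidate routes:
1 -> 7 -> 4 -> 6 -> 8 -> 5: max(7, 12, 2, 6, 4) = 12
1 -> 7 -> 2 -> 6 -> 8 -> 5: max(7, 5, 2, 6, 4) = 7
1 -> 7 -> 8 -> 5: max(7, 6, 4) = 7
Smallest bottleneck: 7.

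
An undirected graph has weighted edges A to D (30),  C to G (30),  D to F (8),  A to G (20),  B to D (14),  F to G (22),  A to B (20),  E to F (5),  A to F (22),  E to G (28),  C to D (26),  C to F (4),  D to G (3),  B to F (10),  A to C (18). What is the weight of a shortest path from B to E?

Checking several routes:
B -> A -> C -> F -> E: 20 + 18 + 4 + 5 = 47
B -> D -> G -> F -> E: 14 + 3 + 22 + 5 = 44
B -> F -> E: 10 + 5 = 15
B -> A -> F -> E: 20 + 22 + 5 = 47
B -> D -> G -> E: 14 + 3 + 28 = 45
B -> D -> F -> E: 14 + 8 + 5 = 27
Best route has total 15.

15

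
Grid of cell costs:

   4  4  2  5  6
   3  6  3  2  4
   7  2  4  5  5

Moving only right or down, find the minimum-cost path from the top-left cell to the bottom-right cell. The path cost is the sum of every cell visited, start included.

Path r0c0 r0c1 r0c2 r1c2 r1c3 r1c4 r2c4: 4 + 4 + 2 + 3 + 2 + 4 + 5 = 24.
(Top row then right column would cost 30.)

24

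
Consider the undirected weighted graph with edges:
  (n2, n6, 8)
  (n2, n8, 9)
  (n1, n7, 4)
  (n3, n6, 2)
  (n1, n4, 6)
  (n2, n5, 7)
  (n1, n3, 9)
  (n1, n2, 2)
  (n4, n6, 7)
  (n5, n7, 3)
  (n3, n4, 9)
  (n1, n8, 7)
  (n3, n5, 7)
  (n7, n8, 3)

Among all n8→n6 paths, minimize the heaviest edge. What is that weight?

7

Checking several routes:
n8→n7→n1→n4→n6: max(3, 4, 6, 7) = 7
n8→n7→n5→n2→n1→n4→n6: max(3, 3, 7, 2, 6, 7) = 7
n8→n7→n5→n3→n6: max(3, 3, 7, 2) = 7
Smallest bottleneck: 7.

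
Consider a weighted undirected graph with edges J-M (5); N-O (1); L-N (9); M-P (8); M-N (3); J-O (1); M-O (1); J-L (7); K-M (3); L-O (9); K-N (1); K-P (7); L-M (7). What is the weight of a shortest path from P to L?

Comparing a few candidate routes:
P-K-N-L: 7 + 1 + 9 = 17
P-M-L: 8 + 7 = 15
P-K-N-O-J-L: 7 + 1 + 1 + 1 + 7 = 17
P-K-N-O-M-L: 7 + 1 + 1 + 1 + 7 = 17
Shortest: 15.

15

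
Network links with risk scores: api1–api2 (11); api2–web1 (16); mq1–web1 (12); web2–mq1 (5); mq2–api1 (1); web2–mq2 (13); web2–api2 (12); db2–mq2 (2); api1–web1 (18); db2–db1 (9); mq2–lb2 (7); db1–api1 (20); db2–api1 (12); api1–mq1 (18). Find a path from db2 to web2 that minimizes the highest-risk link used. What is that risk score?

A few of the db2→web2 routes:
db2 - mq2 - web2: max(2, 13) = 13
db2 - mq2 - api1 - api2 - web2: max(2, 1, 11, 12) = 12
db2 - api1 - mq2 - web2: max(12, 1, 13) = 13
db2 - api1 - api2 - web1 - mq1 - web2: max(12, 11, 16, 12, 5) = 16
db2 - api1 - api2 - web2: max(12, 11, 12) = 12
The minimum achievable maximum is 12.

12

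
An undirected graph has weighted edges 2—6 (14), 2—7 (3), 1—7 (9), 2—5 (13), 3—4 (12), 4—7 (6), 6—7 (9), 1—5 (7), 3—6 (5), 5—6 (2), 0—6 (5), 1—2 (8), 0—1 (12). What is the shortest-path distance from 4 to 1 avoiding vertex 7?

26

Candidate routes:
4 → 3 → 6 → 5 → 2 → 1: 12 + 5 + 2 + 13 + 8 = 40
4 → 3 → 6 → 5 → 1: 12 + 5 + 2 + 7 = 26
4 → 3 → 6 → 2 → 5 → 1: 12 + 5 + 14 + 13 + 7 = 51
4 → 3 → 6 → 0 → 1: 12 + 5 + 5 + 12 = 34
4 → 3 → 6 → 2 → 1: 12 + 5 + 14 + 8 = 39
Best route has total 26.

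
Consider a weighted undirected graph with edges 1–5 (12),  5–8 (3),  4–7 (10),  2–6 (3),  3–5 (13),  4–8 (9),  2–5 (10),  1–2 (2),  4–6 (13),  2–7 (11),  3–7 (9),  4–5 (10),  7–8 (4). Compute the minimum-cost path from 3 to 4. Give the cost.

Checking several routes:
3-5-8-4: 13 + 3 + 9 = 25
3-7-8-5-4: 9 + 4 + 3 + 10 = 26
3-7-8-4: 9 + 4 + 9 = 22
3-5-8-7-4: 13 + 3 + 4 + 10 = 30
3-7-4: 9 + 10 = 19
3-5-4: 13 + 10 = 23
The minimum is 19.

19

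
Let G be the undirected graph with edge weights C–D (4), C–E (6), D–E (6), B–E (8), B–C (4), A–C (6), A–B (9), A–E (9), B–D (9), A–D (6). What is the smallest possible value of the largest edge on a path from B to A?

A few of the B→A routes:
B-E-D-C-A: max(8, 6, 4, 6) = 8
B-E-D-A: max(8, 6, 6) = 8
B-C-A: max(4, 6) = 6
B-C-D-A: max(4, 4, 6) = 6
B-C-E-D-A: max(4, 6, 6, 6) = 6
The minimum achievable maximum is 6.

6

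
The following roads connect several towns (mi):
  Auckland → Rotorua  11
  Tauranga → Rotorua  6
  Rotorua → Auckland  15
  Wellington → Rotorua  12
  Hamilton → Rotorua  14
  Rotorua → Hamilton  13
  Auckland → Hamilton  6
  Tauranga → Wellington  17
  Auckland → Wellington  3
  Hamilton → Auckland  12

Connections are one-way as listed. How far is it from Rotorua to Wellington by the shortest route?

Paths from Rotorua to Wellington:
Rotorua → Hamilton → Auckland → Wellington: 13 + 12 + 3 = 28
Rotorua → Auckland → Wellington: 15 + 3 = 18
The minimum is 18 mi.

18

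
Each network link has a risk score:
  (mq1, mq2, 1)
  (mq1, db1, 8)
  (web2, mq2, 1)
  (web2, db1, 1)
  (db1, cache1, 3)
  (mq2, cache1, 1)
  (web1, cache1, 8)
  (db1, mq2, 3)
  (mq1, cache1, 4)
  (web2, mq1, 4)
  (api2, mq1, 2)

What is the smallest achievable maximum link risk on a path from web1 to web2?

Checking several routes:
web1 - cache1 - mq1 - db1 - web2: max(8, 4, 8, 1) = 8
web1 - cache1 - mq2 - web2: max(8, 1, 1) = 8
web1 - cache1 - mq1 - db1 - mq2 - web2: max(8, 4, 8, 3, 1) = 8
web1 - cache1 - mq1 - mq2 - db1 - web2: max(8, 4, 1, 3, 1) = 8
web1 - cache1 - mq1 - web2: max(8, 4, 4) = 8
web1 - cache1 - mq1 - mq2 - web2: max(8, 4, 1, 1) = 8
Smallest bottleneck: 8.

8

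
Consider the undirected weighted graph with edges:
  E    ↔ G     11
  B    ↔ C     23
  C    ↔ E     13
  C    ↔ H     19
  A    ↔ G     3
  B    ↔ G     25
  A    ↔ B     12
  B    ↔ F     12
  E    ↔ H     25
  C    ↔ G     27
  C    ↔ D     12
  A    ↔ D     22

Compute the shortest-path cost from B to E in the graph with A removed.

Comparing a few candidate routes:
B→C→G→E: 23 + 27 + 11 = 61
B→C→H→E: 23 + 19 + 25 = 67
B→C→E: 23 + 13 = 36
B→G→E: 25 + 11 = 36
B→G→C→E: 25 + 27 + 13 = 65
The minimum is 36.

36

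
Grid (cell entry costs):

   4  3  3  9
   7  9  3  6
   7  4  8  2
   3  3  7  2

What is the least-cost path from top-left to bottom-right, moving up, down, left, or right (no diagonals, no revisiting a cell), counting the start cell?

23

Take r0c0 r0c1 r0c2 r1c2 r1c3 r2c3 r3c3 for a total of 4 + 3 + 3 + 3 + 6 + 2 + 2 = 23.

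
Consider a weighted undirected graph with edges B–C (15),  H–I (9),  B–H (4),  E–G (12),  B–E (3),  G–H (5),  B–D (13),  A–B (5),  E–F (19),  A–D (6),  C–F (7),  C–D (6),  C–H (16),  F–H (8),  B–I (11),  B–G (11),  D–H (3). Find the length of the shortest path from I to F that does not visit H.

Comparing a few candidate routes:
I → B → A → D → C → F: 11 + 5 + 6 + 6 + 7 = 35
I → B → E → F: 11 + 3 + 19 = 33
I → B → C → F: 11 + 15 + 7 = 33
The minimum is 33.

33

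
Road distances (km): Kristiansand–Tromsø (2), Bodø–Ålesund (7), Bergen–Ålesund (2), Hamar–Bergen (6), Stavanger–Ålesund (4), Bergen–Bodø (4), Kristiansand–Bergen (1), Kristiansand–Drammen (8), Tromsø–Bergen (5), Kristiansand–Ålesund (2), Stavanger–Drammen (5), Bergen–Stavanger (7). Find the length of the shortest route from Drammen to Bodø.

13

Some routes from Drammen to Bodø:
Drammen→Stavanger→Ålesund→Bergen→Bodø: 5 + 4 + 2 + 4 = 15
Drammen→Kristiansand→Bergen→Bodø: 8 + 1 + 4 = 13
Drammen→Stavanger→Ålesund→Bodø: 5 + 4 + 7 = 16
Drammen→Stavanger→Bergen→Bodø: 5 + 7 + 4 = 16
Drammen→Stavanger→Ålesund→Kristiansand→Bergen→Bodø: 5 + 4 + 2 + 1 + 4 = 16
Best route has total 13 km.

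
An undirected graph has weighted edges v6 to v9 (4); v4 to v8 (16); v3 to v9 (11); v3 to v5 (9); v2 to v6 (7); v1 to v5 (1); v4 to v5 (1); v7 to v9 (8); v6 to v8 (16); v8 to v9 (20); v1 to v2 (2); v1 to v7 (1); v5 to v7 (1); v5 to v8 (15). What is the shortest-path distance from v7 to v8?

16

Some routes from v7 to v8:
v7 - v5 - v1 - v2 - v6 - v8: 1 + 1 + 2 + 7 + 16 = 27
v7 - v1 - v5 - v4 - v8: 1 + 1 + 1 + 16 = 19
v7 - v1 - v5 - v8: 1 + 1 + 15 = 17
v7 - v1 - v2 - v6 - v8: 1 + 2 + 7 + 16 = 26
v7 - v5 - v8: 1 + 15 = 16
v7 - v5 - v4 - v8: 1 + 1 + 16 = 18
The minimum is 16.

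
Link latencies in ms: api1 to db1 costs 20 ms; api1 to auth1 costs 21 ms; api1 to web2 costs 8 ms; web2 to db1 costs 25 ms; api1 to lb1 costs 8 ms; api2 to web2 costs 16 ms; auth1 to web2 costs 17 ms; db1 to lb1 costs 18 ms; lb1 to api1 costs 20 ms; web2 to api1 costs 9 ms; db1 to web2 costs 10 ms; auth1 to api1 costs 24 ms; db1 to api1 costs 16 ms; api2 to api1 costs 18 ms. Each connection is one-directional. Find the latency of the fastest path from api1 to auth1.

21

Candidate routes:
api1→auth1: 21
The minimum is 21 ms.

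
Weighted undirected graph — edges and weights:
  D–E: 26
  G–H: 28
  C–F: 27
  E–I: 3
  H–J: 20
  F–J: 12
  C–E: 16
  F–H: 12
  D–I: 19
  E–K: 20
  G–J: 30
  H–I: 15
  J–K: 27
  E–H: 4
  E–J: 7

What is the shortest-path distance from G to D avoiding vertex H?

A few of the G→D routes:
G -> J -> K -> E -> D: 30 + 27 + 20 + 26 = 103
G -> J -> K -> E -> I -> D: 30 + 27 + 20 + 3 + 19 = 99
G -> J -> E -> I -> D: 30 + 7 + 3 + 19 = 59
G -> J -> E -> D: 30 + 7 + 26 = 63
Shortest: 59.

59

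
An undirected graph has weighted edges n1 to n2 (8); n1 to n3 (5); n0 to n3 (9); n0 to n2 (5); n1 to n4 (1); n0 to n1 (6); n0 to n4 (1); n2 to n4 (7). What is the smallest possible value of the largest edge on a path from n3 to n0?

5

Comparing a few candidate routes:
n3 -> n1 -> n4 -> n0: max(5, 1, 1) = 5
n3 -> n1 -> n4 -> n2 -> n0: max(5, 1, 7, 5) = 7
n3 -> n1 -> n0: max(5, 6) = 6
Smallest bottleneck: 5.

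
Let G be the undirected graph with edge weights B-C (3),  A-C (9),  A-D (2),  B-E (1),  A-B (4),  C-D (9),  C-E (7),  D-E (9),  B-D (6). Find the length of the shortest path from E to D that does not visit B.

Candidate routes:
E→C→D: 7 + 9 = 16
E→C→A→D: 7 + 9 + 2 = 18
E→D: 9
Best route has total 9.

9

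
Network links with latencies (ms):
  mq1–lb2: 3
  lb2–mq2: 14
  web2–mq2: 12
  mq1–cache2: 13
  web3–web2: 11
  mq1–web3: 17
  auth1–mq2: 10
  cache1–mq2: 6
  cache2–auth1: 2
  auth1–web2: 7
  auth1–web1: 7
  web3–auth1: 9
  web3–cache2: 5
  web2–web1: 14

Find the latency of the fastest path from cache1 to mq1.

23

A few of the cache1→mq1 routes:
cache1 -> mq2 -> auth1 -> cache2 -> web3 -> mq1: 6 + 10 + 2 + 5 + 17 = 40
cache1 -> mq2 -> lb2 -> mq1: 6 + 14 + 3 = 23
cache1 -> mq2 -> auth1 -> cache2 -> mq1: 6 + 10 + 2 + 13 = 31
cache1 -> mq2 -> web2 -> auth1 -> cache2 -> mq1: 6 + 12 + 7 + 2 + 13 = 40
Shortest: 23 ms.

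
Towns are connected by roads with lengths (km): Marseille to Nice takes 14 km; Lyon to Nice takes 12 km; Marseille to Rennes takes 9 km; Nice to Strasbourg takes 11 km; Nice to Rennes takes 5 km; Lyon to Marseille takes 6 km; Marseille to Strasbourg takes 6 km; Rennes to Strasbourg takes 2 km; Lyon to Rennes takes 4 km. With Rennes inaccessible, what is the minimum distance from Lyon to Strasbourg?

Comparing a few candidate routes:
Lyon-Marseille-Nice-Strasbourg: 6 + 14 + 11 = 31
Lyon-Marseille-Strasbourg: 6 + 6 = 12
Lyon-Nice-Strasbourg: 12 + 11 = 23
The minimum is 12 km.

12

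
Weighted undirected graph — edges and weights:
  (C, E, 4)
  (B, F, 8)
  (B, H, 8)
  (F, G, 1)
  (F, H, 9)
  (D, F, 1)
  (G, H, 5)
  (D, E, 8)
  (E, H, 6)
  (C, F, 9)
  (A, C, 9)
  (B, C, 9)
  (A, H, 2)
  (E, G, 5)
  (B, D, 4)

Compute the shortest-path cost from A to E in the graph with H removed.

A few of the A→E routes:
A -> C -> B -> F -> G -> E: 9 + 9 + 8 + 1 + 5 = 32
A -> C -> E: 9 + 4 = 13
A -> C -> F -> G -> E: 9 + 9 + 1 + 5 = 24
A -> C -> B -> D -> F -> G -> E: 9 + 9 + 4 + 1 + 1 + 5 = 29
A -> C -> F -> D -> E: 9 + 9 + 1 + 8 = 27
A -> C -> B -> D -> E: 9 + 9 + 4 + 8 = 30
The minimum is 13.

13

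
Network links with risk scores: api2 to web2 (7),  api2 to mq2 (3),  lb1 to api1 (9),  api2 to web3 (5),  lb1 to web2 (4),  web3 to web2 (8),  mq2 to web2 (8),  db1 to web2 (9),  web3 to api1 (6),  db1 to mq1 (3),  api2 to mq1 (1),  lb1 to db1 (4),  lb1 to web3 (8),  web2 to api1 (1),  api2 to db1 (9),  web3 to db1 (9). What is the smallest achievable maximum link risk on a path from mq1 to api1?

4

Some routes from mq1 to api1:
mq1 -> api2 -> web3 -> api1: max(1, 5, 6) = 6
mq1 -> api2 -> web2 -> api1: max(1, 7, 1) = 7
mq1 -> db1 -> lb1 -> web2 -> api1: max(3, 4, 4, 1) = 4
Best route has worst link 4.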